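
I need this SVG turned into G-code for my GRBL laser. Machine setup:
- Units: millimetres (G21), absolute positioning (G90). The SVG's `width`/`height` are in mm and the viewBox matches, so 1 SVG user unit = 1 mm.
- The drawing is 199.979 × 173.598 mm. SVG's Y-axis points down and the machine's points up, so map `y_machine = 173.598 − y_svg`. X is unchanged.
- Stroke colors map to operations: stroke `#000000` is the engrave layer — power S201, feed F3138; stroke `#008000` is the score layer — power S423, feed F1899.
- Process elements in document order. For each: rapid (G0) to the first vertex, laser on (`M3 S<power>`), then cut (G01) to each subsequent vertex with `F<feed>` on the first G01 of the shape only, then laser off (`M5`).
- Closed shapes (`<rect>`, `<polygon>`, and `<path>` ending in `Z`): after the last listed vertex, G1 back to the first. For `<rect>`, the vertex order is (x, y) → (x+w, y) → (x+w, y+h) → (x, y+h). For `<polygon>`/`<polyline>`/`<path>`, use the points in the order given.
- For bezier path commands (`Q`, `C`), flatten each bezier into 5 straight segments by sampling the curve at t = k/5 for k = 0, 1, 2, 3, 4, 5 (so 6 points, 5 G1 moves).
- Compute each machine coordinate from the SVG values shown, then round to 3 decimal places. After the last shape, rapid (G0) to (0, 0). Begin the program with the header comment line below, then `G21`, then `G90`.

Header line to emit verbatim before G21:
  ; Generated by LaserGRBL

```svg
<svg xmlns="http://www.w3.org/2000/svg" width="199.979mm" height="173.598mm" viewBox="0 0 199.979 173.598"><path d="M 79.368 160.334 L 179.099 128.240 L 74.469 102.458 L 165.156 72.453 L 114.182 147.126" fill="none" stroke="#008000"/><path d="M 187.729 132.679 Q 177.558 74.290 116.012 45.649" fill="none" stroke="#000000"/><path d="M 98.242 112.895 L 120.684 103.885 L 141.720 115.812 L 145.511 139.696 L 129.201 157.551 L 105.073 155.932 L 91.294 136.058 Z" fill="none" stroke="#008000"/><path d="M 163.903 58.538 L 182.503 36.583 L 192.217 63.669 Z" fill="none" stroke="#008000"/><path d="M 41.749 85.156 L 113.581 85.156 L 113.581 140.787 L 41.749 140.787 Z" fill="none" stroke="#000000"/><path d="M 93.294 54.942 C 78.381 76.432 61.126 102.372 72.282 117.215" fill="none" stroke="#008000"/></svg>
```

viewBox `0 0 199.979 173.598` with mm width/height → 1 unit = 1 mm. Flip: y_m = 173.598 − y_svg.

**Shape 1** — `<path>` open polyline, stroke `#008000` → score (S423, F1899). Machine vertices: (79.368,13.264) → (179.099,45.358) → (74.469,71.140) → (165.156,101.145) → (114.182,26.472). Open path.

**Shape 2** — `<path>` quadratic bezier, stroke `#000000` → engrave (S201, F3138). Control points (SVG): P0=(187.729,132.679), P1=(177.558,74.290), P2=(116.012,45.649); sampled at t=k/5. Machine vertices: (187.729,40.919) → (181.606,63.085) → (171.372,82.871) → (157.029,100.277) → (138.575,115.303) → (116.012,127.949). Open path.

**Shape 3** — `<path>` regular polygon, stroke `#008000` → score (S423, F1899). Machine vertices: (98.242,60.703) → (120.684,69.713) → (141.720,57.786) → (145.511,33.902) → (129.201,16.047) → (105.073,17.666) → (91.294,37.540) → (98.242,60.703). Closed: final G1 returns to the first vertex.

**Shape 4** — `<path>` regular polygon, stroke `#008000` → score (S423, F1899). Machine vertices: (163.903,115.060) → (182.503,137.015) → (192.217,109.929) → (163.903,115.060). Closed: final G1 returns to the first vertex.

**Shape 5** — `<path>` rectangle, stroke `#000000` → engrave (S201, F3138). Machine vertices: (41.749,88.442) → (113.581,88.442) → (113.581,32.811) → (41.749,32.811) → (41.749,88.442). Closed: final G1 returns to the first vertex.

**Shape 6** — `<path>` cubic bezier, stroke `#008000` → score (S423, F1899). Control points (SVG): P0=(93.294,54.942), P1=(78.381,76.432), P2=(61.126,102.372), P3=(72.282,117.215); sampled at t=k/5. Machine vertices: (93.294,118.656) → (84.311,105.352) → (76.242,91.727) → (70.564,78.526) → (68.752,66.496) → (72.282,56.383). Open path.

; Generated by LaserGRBL
G21
G90
G0 X79.368 Y13.264
M3 S423
G01 X179.099 Y45.358 F1899
G01 X74.469 Y71.140
G01 X165.156 Y101.145
G01 X114.182 Y26.472
M5
G0 X187.729 Y40.919
M3 S201
G01 X181.606 Y63.085 F3138
G01 X171.372 Y82.871
G01 X157.029 Y100.277
G01 X138.575 Y115.303
G01 X116.012 Y127.949
M5
G0 X98.242 Y60.703
M3 S423
G01 X120.684 Y69.713 F1899
G01 X141.720 Y57.786
G01 X145.511 Y33.902
G01 X129.201 Y16.047
G01 X105.073 Y17.666
G01 X91.294 Y37.540
G01 X98.242 Y60.703
M5
G0 X163.903 Y115.060
M3 S423
G01 X182.503 Y137.015 F1899
G01 X192.217 Y109.929
G01 X163.903 Y115.060
M5
G0 X41.749 Y88.442
M3 S201
G01 X113.581 Y88.442 F3138
G01 X113.581 Y32.811
G01 X41.749 Y32.811
G01 X41.749 Y88.442
M5
G0 X93.294 Y118.656
M3 S423
G01 X84.311 Y105.352 F1899
G01 X76.242 Y91.727
G01 X70.564 Y78.526
G01 X68.752 Y66.496
G01 X72.282 Y56.383
M5
G0 X0.000 Y0.000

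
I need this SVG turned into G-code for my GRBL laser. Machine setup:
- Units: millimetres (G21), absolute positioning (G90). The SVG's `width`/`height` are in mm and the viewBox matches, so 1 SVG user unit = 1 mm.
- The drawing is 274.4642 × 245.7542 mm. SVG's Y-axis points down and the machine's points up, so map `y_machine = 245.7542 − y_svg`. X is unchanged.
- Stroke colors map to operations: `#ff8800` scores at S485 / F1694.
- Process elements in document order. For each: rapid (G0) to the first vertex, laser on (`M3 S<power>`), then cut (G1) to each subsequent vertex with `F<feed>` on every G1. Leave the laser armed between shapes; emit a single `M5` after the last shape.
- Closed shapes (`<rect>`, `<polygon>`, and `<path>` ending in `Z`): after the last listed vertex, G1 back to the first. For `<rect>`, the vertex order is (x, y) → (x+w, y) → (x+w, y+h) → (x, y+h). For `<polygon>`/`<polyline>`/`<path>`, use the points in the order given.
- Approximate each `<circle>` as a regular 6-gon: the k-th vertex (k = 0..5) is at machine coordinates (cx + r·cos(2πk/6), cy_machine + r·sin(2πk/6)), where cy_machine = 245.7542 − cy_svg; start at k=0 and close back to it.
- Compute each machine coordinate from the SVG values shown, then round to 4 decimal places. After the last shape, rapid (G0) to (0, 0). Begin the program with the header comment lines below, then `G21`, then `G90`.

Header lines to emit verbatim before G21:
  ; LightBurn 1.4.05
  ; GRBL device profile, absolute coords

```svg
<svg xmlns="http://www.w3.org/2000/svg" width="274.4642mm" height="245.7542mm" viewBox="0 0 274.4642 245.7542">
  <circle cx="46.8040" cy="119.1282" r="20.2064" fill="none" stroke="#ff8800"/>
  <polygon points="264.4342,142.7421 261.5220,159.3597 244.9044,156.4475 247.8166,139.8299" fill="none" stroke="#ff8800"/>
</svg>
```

viewBox `0 0 274.4642 245.7542` with mm width/height → 1 unit = 1 mm. Flip: y_m = 245.7542 − y_svg.

**Shape 1** — `<circle>` circle, stroke `#ff8800` → score (S485, F1694). Machine vertices: (67.0104,126.6260) → (56.9072,144.1253) → (36.7008,144.1253) → (26.5976,126.6260) → (36.7008,109.1267) → (56.9072,109.1267) → (67.0104,126.6260). Closed: final G1 returns to the first vertex.

**Shape 2** — `<polygon>` regular polygon, stroke `#ff8800` → score (S485, F1694). Machine vertices: (264.4342,103.0121) → (261.5220,86.3945) → (244.9044,89.3067) → (247.8166,105.9243) → (264.4342,103.0121). Closed: final G1 returns to the first vertex.

; LightBurn 1.4.05
; GRBL device profile, absolute coords
G21
G90
G0 X67.0104 Y126.6260
M3 S485
G1 X56.9072 Y144.1253 F1694
G1 X36.7008 Y144.1253 F1694
G1 X26.5976 Y126.6260 F1694
G1 X36.7008 Y109.1267 F1694
G1 X56.9072 Y109.1267 F1694
G1 X67.0104 Y126.6260 F1694
G0 X264.4342 Y103.0121
M3 S485
G1 X261.5220 Y86.3945 F1694
G1 X244.9044 Y89.3067 F1694
G1 X247.8166 Y105.9243 F1694
G1 X264.4342 Y103.0121 F1694
M5
G0 X0.0000 Y0.0000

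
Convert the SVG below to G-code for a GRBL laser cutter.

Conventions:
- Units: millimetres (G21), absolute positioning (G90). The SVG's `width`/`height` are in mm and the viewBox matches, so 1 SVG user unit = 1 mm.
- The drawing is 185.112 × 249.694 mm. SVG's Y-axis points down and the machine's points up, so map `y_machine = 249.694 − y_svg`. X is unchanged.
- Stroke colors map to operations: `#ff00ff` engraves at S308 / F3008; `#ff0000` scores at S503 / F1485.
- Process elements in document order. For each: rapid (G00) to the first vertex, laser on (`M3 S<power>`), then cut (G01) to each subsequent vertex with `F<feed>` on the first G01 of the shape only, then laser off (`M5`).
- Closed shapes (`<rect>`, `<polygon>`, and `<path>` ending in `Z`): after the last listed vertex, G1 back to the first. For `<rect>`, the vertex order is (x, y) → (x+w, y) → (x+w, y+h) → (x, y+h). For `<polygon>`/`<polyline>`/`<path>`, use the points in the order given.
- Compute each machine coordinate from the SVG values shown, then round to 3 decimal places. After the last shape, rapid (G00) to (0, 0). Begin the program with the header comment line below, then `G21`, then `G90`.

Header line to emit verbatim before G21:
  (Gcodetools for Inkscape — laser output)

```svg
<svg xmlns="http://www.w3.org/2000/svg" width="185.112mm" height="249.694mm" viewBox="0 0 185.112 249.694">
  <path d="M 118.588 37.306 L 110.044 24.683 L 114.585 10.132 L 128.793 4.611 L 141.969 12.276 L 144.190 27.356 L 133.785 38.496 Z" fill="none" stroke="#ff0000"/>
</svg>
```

(Gcodetools for Inkscape — laser output)
G21
G90
G00 X118.588 Y212.388
M3 S503
G01 X110.044 Y225.011 F1485
G01 X114.585 Y239.562
G01 X128.793 Y245.083
G01 X141.969 Y237.418
G01 X144.190 Y222.338
G01 X133.785 Y211.198
G01 X118.588 Y212.388
M5
G00 X0.000 Y0.000

Since the viewBox matches the mm dimensions, user units are millimetres directly. The only transform is the Y-flip y_m = 249.694 − y_svg.

Shape 1 is a regular polygon drawn with `<path>`. Its stroke #ff0000 means score at S503, F1485. After flipping Y the toolpath is (118.588,212.388) → (110.044,225.011) → (114.585,239.562) → (128.793,245.083) → (141.969,237.418) → (144.190,222.338) → (133.785,211.198) → (118.588,212.388), returning to the start.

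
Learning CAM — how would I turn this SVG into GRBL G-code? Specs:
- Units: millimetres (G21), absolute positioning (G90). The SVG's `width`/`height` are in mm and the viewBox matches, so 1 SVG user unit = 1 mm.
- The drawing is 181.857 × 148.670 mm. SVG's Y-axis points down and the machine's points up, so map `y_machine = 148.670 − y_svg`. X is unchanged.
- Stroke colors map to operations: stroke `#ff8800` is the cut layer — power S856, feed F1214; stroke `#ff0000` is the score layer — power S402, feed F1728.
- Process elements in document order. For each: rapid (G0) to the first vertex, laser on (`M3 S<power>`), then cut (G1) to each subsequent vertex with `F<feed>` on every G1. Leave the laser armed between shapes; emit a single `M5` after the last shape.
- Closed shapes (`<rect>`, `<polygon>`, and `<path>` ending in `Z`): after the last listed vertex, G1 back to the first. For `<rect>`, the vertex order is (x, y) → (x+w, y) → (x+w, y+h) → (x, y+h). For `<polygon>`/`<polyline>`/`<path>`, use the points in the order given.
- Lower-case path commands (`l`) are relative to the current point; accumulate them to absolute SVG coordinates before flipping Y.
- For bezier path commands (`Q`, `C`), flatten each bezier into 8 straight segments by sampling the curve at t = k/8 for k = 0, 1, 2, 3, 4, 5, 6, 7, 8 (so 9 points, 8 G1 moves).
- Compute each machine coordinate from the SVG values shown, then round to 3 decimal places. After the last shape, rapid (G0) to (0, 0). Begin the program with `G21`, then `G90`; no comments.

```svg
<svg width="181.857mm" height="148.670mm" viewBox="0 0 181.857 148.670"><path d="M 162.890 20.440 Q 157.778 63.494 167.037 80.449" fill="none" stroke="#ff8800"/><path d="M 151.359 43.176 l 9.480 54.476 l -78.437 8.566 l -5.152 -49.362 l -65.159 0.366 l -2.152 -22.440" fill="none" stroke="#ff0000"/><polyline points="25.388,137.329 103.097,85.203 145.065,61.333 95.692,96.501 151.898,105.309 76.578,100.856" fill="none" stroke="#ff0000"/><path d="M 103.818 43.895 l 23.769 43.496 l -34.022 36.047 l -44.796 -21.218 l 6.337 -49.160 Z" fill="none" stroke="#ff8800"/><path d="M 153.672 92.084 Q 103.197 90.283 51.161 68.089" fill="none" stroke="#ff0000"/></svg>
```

1 u = 1 mm; y_m = 148.670 − y.

[1] `<path>` quadratic bezier, #ff8800→cut S856 F1214: (162.890,128.230) → (161.837,117.874) → (161.232,108.334) → (161.077,99.610) → (161.371,91.701) → (162.114,84.607) → (163.306,78.330) → (164.947,72.868) → (167.037,68.221)

[2] `<path>` open polyline, #ff0000→score S402 F1728: (151.359,105.494) → (160.839,51.018) → (82.402,42.452) → (77.250,91.814) → (12.091,91.448) → (9.939,113.888)

[3] `<polyline>` open polyline, #ff0000→score S402 F1728: (25.388,11.341) → (103.097,63.467) → (145.065,87.337) → (95.692,52.169) → (151.898,43.361) → (76.578,47.814)

[4] `<path>` regular polygon, #ff8800→cut S856 F1214: (103.818,104.775) → (127.587,61.279) → (93.565,25.232) → (48.769,46.450) → (55.106,95.610) → (103.818,104.775) (closed)

[5] `<path>` quadratic bezier, #ff0000→score S402 F1728: (153.672,56.586) → (141.029,57.355) → (128.337,58.761) → (115.596,60.805) → (102.807,63.485) → (89.968,66.803) → (77.081,70.759) → (64.146,75.351) → (51.161,80.581)

G21
G90
G0 X162.890 Y128.230
M3 S856
G1 X161.837 Y117.874 F1214
G1 X161.232 Y108.334 F1214
G1 X161.077 Y99.610 F1214
G1 X161.371 Y91.701 F1214
G1 X162.114 Y84.607 F1214
G1 X163.306 Y78.330 F1214
G1 X164.947 Y72.868 F1214
G1 X167.037 Y68.221 F1214
G0 X151.359 Y105.494
M3 S402
G1 X160.839 Y51.018 F1728
G1 X82.402 Y42.452 F1728
G1 X77.250 Y91.814 F1728
G1 X12.091 Y91.448 F1728
G1 X9.939 Y113.888 F1728
G0 X25.388 Y11.341
M3 S402
G1 X103.097 Y63.467 F1728
G1 X145.065 Y87.337 F1728
G1 X95.692 Y52.169 F1728
G1 X151.898 Y43.361 F1728
G1 X76.578 Y47.814 F1728
G0 X103.818 Y104.775
M3 S856
G1 X127.587 Y61.279 F1214
G1 X93.565 Y25.232 F1214
G1 X48.769 Y46.450 F1214
G1 X55.106 Y95.610 F1214
G1 X103.818 Y104.775 F1214
G0 X153.672 Y56.586
M3 S402
G1 X141.029 Y57.355 F1728
G1 X128.337 Y58.761 F1728
G1 X115.596 Y60.805 F1728
G1 X102.807 Y63.485 F1728
G1 X89.968 Y66.803 F1728
G1 X77.081 Y70.759 F1728
G1 X64.146 Y75.351 F1728
G1 X51.161 Y80.581 F1728
M5
G0 X0.000 Y0.000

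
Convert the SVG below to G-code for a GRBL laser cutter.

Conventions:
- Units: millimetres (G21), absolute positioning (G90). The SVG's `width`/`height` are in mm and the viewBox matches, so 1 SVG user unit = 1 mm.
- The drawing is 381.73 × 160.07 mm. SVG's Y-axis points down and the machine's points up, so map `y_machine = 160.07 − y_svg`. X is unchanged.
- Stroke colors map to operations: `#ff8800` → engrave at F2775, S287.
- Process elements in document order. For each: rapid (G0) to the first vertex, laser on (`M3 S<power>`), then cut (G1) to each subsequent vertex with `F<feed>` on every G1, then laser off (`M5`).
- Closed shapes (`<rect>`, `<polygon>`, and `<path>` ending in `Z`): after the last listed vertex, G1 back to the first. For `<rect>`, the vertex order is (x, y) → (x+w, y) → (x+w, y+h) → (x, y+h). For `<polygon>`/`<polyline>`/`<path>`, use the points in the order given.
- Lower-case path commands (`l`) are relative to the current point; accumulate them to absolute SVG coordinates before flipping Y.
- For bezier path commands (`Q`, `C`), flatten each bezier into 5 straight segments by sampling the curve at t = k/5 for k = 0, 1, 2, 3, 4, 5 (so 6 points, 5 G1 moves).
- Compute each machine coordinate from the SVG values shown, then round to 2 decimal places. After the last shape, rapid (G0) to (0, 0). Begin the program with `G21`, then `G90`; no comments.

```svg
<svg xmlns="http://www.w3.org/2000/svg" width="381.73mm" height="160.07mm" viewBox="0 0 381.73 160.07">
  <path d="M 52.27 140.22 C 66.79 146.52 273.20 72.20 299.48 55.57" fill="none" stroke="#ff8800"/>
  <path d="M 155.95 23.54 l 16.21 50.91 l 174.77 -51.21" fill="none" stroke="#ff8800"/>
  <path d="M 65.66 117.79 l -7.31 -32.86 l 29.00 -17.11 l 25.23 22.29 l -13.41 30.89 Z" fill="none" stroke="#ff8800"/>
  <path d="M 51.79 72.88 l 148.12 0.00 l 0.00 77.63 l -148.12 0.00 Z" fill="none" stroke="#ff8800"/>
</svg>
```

G21
G90
G0 X52.27 Y19.85
M3 S287
G1 X81.03 Y24.64 F2775
G1 X137.99 Y42.14 F2775
G1 X205.29 Y65.70 F2775
G1 X265.07 Y88.71 F2775
G1 X299.48 Y104.50 F2775
M5
G0 X155.95 Y136.53
M3 S287
G1 X172.16 Y85.62 F2775
G1 X346.93 Y136.83 F2775
M5
G0 X65.66 Y42.28
M3 S287
G1 X58.35 Y75.14 F2775
G1 X87.35 Y92.25 F2775
G1 X112.58 Y69.96 F2775
G1 X99.17 Y39.07 F2775
G1 X65.66 Y42.28 F2775
M5
G0 X51.79 Y87.19
M3 S287
G1 X199.91 Y87.19 F2775
G1 X199.91 Y9.56 F2775
G1 X51.79 Y9.56 F2775
G1 X51.79 Y87.19 F2775
M5
G0 X0.00 Y0.00

viewBox `0 0 381.73 160.07` with mm width/height → 1 unit = 1 mm. Flip: y_m = 160.07 − y_svg.

**Shape 1** — `<path>` cubic bezier, stroke `#ff8800` → engrave (S287, F2775). Control points (SVG): P0=(52.27,140.22), P1=(66.79,146.52), P2=(273.20,72.20), P3=(299.48,55.57); sampled at t=k/5. Machine vertices: (52.27,19.85) → (81.03,24.64) → (137.99,42.14) → (205.29,65.70) → (265.07,88.71) → (299.48,104.50). Open path.

**Shape 2** — `<path>` open polyline, stroke `#ff8800` → engrave (S287, F2775). Machine vertices: (155.95,136.53) → (172.16,85.62) → (346.93,136.83). Open path.

**Shape 3** — `<path>` regular polygon, stroke `#ff8800` → engrave (S287, F2775). Machine vertices: (65.66,42.28) → (58.35,75.14) → (87.35,92.25) → (112.58,69.96) → (99.17,39.07) → (65.66,42.28). Closed: final G1 returns to the first vertex.

**Shape 4** — `<path>` rectangle, stroke `#ff8800` → engrave (S287, F2775). Machine vertices: (51.79,87.19) → (199.91,87.19) → (199.91,9.56) → (51.79,9.56) → (51.79,87.19). Closed: final G1 returns to the first vertex.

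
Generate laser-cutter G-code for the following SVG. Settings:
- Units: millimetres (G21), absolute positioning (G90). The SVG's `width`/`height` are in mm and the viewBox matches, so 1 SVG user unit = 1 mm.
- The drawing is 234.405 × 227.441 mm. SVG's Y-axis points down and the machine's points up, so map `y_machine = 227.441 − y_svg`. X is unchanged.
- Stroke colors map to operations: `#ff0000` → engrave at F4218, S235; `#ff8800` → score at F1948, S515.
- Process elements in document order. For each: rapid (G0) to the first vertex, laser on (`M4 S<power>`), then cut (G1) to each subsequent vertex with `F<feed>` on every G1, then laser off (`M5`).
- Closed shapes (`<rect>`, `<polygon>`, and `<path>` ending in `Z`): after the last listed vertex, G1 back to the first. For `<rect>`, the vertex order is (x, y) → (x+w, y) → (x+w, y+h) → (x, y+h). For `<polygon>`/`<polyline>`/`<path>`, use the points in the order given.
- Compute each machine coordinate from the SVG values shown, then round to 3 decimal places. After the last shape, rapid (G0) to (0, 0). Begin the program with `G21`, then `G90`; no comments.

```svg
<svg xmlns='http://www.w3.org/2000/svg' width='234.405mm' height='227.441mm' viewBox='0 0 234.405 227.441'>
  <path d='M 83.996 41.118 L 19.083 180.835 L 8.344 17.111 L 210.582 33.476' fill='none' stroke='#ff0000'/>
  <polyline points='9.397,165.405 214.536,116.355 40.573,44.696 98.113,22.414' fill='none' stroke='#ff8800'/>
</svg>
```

G21
G90
G0 X83.996 Y186.323
M4 S235
G1 X19.083 Y46.606 F4218
G1 X8.344 Y210.330 F4218
G1 X210.582 Y193.965 F4218
M5
G0 X9.397 Y62.036
M4 S515
G1 X214.536 Y111.086 F1948
G1 X40.573 Y182.745 F1948
G1 X98.113 Y205.027 F1948
M5
G0 X0.000 Y0.000

viewBox `0 0 234.405 227.441` with mm width/height → 1 unit = 1 mm. Flip: y_m = 227.441 − y_svg.

**Shape 1** — `<path>` open polyline, stroke `#ff0000` → engrave (S235, F4218). Machine vertices: (83.996,186.323) → (19.083,46.606) → (8.344,210.330) → (210.582,193.965). Open path.

**Shape 2** — `<polyline>` open polyline, stroke `#ff8800` → score (S515, F1948). Machine vertices: (9.397,62.036) → (214.536,111.086) → (40.573,182.745) → (98.113,205.027). Open path.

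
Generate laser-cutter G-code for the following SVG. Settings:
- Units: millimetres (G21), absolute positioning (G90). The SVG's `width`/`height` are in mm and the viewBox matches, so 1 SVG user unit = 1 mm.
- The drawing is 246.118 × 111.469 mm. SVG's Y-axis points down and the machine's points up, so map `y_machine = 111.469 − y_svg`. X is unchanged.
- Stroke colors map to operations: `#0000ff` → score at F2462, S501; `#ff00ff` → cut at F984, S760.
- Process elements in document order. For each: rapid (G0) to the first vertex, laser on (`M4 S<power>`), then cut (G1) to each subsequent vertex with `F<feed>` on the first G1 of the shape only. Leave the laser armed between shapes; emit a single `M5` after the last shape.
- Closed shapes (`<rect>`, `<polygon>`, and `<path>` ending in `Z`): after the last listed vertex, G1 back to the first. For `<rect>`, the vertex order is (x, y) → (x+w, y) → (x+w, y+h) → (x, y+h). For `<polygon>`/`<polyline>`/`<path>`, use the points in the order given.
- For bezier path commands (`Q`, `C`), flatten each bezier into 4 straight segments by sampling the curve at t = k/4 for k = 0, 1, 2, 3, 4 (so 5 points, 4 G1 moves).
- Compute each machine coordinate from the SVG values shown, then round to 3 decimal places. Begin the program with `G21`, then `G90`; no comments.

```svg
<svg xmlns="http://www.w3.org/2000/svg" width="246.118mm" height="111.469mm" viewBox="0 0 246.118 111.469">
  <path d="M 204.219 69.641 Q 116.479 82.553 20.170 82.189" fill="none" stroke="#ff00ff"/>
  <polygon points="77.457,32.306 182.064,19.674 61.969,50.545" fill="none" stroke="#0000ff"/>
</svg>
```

1 u = 1 mm; y_m = 111.469 − y.

[1] `<path>` quadratic bezier, #ff00ff→cut S760 F984: (204.219,41.828) → (159.813,36.202) → (114.337,32.235) → (67.789,29.928) → (20.170,29.280)

[2] `<polygon>` closed polygon, #0000ff→score S501 F2462: (77.457,79.163) → (182.064,91.795) → (61.969,60.924) → (77.457,79.163) (closed)

G21
G90
G0 X204.219 Y41.828
M4 S760
G1 X159.813 Y36.202 F984
G1 X114.337 Y32.235
G1 X67.789 Y29.928
G1 X20.170 Y29.280
G0 X77.457 Y79.163
M4 S501
G1 X182.064 Y91.795 F2462
G1 X61.969 Y60.924
G1 X77.457 Y79.163
M5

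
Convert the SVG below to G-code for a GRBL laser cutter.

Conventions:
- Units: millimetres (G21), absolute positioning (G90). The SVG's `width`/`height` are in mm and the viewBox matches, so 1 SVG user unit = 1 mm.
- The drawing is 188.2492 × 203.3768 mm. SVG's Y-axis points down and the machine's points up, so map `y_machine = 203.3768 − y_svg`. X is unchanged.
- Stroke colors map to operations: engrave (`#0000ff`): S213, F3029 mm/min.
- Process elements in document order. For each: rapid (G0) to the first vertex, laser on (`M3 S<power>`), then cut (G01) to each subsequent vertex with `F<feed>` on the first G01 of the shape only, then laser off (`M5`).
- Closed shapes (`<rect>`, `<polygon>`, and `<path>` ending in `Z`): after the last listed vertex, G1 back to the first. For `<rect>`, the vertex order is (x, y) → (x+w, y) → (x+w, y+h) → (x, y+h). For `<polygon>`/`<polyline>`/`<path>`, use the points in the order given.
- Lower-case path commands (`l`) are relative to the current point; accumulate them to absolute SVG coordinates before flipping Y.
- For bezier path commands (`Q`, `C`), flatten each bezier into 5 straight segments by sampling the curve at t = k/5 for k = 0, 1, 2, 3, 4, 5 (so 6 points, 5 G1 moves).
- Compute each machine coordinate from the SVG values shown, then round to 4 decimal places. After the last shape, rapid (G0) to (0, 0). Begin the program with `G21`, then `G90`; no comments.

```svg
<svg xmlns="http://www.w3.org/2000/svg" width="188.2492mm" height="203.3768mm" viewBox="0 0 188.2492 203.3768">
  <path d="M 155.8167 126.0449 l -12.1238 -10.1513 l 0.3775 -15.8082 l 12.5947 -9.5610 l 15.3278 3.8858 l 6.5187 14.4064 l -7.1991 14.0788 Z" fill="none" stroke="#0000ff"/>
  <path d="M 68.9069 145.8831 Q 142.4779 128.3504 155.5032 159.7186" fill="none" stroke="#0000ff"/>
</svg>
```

G21
G90
G0 X155.8167 Y77.3319
M3 S213
G01 X143.6929 Y87.4832 F3029
G01 X144.0704 Y103.2914
G01 X156.6651 Y112.8524
G01 X171.9929 Y108.9666
G01 X178.5116 Y94.5602
G01 X171.3125 Y80.4814
G01 X155.8167 Y77.3319
M5
G0 X68.9069 Y57.4937
M3 S213
G01 X95.9135 Y62.5507 F3029
G01 X118.0764 Y63.6957
G01 X135.3956 Y60.9286
G01 X147.8713 Y54.2494
G01 X155.5032 Y43.6582
M5
G0 X0.0000 Y0.0000

1 u = 1 mm; y_m = 203.3768 − y.

[1] `<path>` regular polygon, #0000ff→engrave S213 F3029: (155.8167,77.3319) → (143.6929,87.4832) → (144.0704,103.2914) → (156.6651,112.8524) → (171.9929,108.9666) → (178.5116,94.5602) → (171.3125,80.4814) → (155.8167,77.3319) (closed)

[2] `<path>` quadratic bezier, #0000ff→engrave S213 F3029: (68.9069,57.4937) → (95.9135,62.5507) → (118.0764,63.6957) → (135.3956,60.9286) → (147.8713,54.2494) → (155.5032,43.6582)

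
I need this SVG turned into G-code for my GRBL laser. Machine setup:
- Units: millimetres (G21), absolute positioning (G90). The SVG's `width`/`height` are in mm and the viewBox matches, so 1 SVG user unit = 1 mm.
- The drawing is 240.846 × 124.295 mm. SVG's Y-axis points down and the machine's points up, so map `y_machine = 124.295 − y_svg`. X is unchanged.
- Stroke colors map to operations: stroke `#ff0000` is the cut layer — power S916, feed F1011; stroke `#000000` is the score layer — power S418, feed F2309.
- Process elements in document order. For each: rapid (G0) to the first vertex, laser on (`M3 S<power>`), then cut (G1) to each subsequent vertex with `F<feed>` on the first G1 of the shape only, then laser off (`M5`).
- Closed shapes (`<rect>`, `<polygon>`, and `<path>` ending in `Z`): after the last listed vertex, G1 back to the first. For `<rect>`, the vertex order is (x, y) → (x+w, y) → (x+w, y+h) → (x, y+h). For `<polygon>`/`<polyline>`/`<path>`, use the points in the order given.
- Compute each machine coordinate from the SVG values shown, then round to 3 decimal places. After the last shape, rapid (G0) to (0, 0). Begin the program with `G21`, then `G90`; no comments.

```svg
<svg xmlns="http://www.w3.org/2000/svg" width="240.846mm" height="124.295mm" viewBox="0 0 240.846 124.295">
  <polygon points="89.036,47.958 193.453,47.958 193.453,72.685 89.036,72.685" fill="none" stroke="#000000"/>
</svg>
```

Since the viewBox matches the mm dimensions, user units are millimetres directly. The only transform is the Y-flip y_m = 124.295 − y_svg.

Shape 1 is a rectangle drawn with `<polygon>`. Its stroke #000000 means score at S418, F2309. After flipping Y the toolpath is (89.036,76.337) → (193.453,76.337) → (193.453,51.610) → (89.036,51.610) → (89.036,76.337), returning to the start.

G21
G90
G0 X89.036 Y76.337
M3 S418
G1 X193.453 Y76.337 F2309
G1 X193.453 Y51.610
G1 X89.036 Y51.610
G1 X89.036 Y76.337
M5
G0 X0.000 Y0.000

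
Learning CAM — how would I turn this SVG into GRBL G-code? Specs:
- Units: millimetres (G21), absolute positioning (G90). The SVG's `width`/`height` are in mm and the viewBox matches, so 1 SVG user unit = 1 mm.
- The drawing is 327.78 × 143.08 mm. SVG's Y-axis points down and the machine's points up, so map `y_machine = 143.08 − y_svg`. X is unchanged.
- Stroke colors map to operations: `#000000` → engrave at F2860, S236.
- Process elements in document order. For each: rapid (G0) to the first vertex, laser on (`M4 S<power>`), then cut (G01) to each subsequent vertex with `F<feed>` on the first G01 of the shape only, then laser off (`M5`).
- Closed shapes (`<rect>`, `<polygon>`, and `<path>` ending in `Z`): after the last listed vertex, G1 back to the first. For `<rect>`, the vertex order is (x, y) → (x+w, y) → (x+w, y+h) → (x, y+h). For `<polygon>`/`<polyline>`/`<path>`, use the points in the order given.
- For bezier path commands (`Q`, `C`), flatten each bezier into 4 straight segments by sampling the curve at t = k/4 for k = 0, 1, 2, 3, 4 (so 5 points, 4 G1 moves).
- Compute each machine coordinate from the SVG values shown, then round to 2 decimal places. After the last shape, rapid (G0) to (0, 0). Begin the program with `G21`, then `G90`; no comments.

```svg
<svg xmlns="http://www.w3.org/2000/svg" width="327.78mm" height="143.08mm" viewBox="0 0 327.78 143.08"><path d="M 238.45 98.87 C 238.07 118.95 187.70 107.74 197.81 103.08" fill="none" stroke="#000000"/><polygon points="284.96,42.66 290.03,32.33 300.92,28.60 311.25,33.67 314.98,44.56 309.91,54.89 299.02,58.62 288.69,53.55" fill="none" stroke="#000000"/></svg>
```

G21
G90
G0 X238.45 Y44.21
M4 S236
G01 X230.52 Y34.43 F2860
G01 X214.20 Y32.83
G01 X199.84 Y35.87
G01 X197.81 Y40.00
M5
G0 X284.96 Y100.42
M4 S236
G01 X290.03 Y110.75 F2860
G01 X300.92 Y114.48
G01 X311.25 Y109.41
G01 X314.98 Y98.52
G01 X309.91 Y88.19
G01 X299.02 Y84.46
G01 X288.69 Y89.53
G01 X284.96 Y100.42
M5
G0 X0.00 Y0.00

1 u = 1 mm; y_m = 143.08 − y.

[1] `<path>` cubic bezier, #000000→engrave S236 F2860: (238.45,44.21) → (230.52,34.43) → (214.20,32.83) → (199.84,35.87) → (197.81,40.00)

[2] `<polygon>` regular polygon, #000000→engrave S236 F2860: (284.96,100.42) → (290.03,110.75) → (300.92,114.48) → (311.25,109.41) → (314.98,98.52) → (309.91,88.19) → (299.02,84.46) → (288.69,89.53) → (284.96,100.42) (closed)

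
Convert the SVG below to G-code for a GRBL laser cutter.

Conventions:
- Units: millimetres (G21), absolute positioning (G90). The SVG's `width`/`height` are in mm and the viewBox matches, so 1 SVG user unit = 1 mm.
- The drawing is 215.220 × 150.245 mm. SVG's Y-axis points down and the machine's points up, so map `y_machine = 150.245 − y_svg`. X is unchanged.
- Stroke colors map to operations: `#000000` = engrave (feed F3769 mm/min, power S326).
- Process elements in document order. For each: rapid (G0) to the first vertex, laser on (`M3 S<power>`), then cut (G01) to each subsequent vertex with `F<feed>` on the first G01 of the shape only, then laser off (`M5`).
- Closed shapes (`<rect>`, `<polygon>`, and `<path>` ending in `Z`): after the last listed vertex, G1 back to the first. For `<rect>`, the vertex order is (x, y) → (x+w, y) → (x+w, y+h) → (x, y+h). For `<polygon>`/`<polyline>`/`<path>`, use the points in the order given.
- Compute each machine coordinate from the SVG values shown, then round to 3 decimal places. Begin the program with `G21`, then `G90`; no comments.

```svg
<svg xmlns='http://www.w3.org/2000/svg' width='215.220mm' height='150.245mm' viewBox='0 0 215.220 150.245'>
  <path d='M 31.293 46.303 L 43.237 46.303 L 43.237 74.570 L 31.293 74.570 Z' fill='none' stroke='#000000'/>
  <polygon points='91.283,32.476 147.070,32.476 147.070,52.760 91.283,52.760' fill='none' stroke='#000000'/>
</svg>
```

Since the viewBox matches the mm dimensions, user units are millimetres directly. The only transform is the Y-flip y_m = 150.245 − y_svg.

Shape 1 is a rectangle drawn with `<path>`. Its stroke #000000 means engrave at S326, F3769. After flipping Y the toolpath is (31.293,103.942) → (43.237,103.942) → (43.237,75.675) → (31.293,75.675) → (31.293,103.942), returning to the start.

Shape 2 is a rectangle drawn with `<polygon>`. Its stroke #000000 means engrave at S326, F3769. After flipping Y the toolpath is (91.283,117.769) → (147.070,117.769) → (147.070,97.485) → (91.283,97.485) → (91.283,117.769), returning to the start.

G21
G90
G0 X31.293 Y103.942
M3 S326
G01 X43.237 Y103.942 F3769
G01 X43.237 Y75.675
G01 X31.293 Y75.675
G01 X31.293 Y103.942
M5
G0 X91.283 Y117.769
M3 S326
G01 X147.070 Y117.769 F3769
G01 X147.070 Y97.485
G01 X91.283 Y97.485
G01 X91.283 Y117.769
M5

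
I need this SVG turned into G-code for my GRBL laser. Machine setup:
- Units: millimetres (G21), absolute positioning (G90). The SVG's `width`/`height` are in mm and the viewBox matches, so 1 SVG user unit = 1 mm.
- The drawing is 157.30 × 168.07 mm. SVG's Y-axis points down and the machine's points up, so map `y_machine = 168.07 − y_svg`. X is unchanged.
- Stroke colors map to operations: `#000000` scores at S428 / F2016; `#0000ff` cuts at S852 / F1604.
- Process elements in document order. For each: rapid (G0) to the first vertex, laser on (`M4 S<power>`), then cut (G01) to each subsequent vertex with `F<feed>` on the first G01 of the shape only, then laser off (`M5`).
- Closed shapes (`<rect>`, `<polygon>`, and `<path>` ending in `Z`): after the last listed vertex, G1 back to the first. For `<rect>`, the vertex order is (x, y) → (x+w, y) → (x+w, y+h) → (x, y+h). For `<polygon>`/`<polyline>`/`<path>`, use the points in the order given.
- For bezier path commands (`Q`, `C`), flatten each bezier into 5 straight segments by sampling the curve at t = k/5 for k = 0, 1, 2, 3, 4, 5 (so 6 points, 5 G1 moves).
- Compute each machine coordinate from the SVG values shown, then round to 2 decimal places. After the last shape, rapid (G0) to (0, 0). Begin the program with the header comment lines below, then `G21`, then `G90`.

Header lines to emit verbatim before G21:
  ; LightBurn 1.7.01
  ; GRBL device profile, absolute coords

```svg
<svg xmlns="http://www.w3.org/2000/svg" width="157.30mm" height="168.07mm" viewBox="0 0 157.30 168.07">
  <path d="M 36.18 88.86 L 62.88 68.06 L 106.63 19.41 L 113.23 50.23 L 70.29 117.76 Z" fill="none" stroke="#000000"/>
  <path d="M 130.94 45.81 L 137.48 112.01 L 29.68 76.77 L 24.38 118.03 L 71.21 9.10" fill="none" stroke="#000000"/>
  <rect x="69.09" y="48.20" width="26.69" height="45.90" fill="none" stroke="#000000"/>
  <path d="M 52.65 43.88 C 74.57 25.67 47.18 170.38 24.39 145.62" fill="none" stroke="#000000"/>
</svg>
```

Since the viewBox matches the mm dimensions, user units are millimetres directly. The only transform is the Y-flip y_m = 168.07 − y_svg.

Shape 1 is a closed polygon drawn with `<path>`. Its stroke #000000 means score at S428, F2016. After flipping Y the toolpath is (36.18,79.21) → (62.88,100.01) → (106.63,148.66) → (113.23,117.84) → (70.29,50.31) → (36.18,79.21), returning to the start.

Shape 2 is a open polyline drawn with `<path>`. Its stroke #000000 means score at S428, F2016. After flipping Y the toolpath is (130.94,122.26) → (137.48,56.06) → (29.68,91.30) → (24.38,50.04) → (71.21,158.97).

Shape 3 is a rectangle drawn with `<rect>`. Its stroke #000000 means score at S428, F2016. After flipping Y the toolpath is (69.09,119.87) → (95.78,119.87) → (95.78,73.97) → (69.09,73.97) → (69.09,119.87), returning to the start.

Shape 4 is a cubic bezier drawn with `<path>`. Its stroke #000000 means score at S428, F2016. After flipping Y the toolpath is (52.65,124.19) → (60.32,118.22) → (58.74,89.11) → (50.50,52.81) → (38.18,25.27) → (24.39,22.45).

; LightBurn 1.7.01
; GRBL device profile, absolute coords
G21
G90
G0 X36.18 Y79.21
M4 S428
G01 X62.88 Y100.01 F2016
G01 X106.63 Y148.66
G01 X113.23 Y117.84
G01 X70.29 Y50.31
G01 X36.18 Y79.21
M5
G0 X130.94 Y122.26
M4 S428
G01 X137.48 Y56.06 F2016
G01 X29.68 Y91.30
G01 X24.38 Y50.04
G01 X71.21 Y158.97
M5
G0 X69.09 Y119.87
M4 S428
G01 X95.78 Y119.87 F2016
G01 X95.78 Y73.97
G01 X69.09 Y73.97
G01 X69.09 Y119.87
M5
G0 X52.65 Y124.19
M4 S428
G01 X60.32 Y118.22 F2016
G01 X58.74 Y89.11
G01 X50.50 Y52.81
G01 X38.18 Y25.27
G01 X24.39 Y22.45
M5
G0 X0.00 Y0.00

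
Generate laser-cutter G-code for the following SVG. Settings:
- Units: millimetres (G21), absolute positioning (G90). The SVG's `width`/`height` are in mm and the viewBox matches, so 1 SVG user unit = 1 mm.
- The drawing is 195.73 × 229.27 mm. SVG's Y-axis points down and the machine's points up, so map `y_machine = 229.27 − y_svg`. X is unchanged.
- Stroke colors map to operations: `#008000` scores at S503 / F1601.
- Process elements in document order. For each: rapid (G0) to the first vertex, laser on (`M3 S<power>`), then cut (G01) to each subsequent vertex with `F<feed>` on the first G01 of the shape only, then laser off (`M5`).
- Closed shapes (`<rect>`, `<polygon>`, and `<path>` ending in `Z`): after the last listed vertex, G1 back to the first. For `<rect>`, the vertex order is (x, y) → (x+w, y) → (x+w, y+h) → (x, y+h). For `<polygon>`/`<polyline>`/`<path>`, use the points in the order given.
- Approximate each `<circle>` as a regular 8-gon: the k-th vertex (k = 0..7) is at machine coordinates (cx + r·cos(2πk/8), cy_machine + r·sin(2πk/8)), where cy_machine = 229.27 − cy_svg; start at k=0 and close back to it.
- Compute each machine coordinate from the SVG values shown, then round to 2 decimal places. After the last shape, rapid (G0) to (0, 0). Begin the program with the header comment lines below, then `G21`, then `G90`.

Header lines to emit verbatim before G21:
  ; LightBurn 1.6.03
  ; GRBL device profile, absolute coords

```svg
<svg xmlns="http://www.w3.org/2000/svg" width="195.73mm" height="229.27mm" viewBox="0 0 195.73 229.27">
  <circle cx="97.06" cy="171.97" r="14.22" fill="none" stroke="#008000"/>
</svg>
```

1 u = 1 mm; y_m = 229.27 − y.

[1] `<circle>` circle, #008000→score S503 F1601: (111.28,57.30) → (107.12,67.36) → (97.06,71.52) → (87.00,67.36) → (82.84,57.30) → (87.00,47.24) → (97.06,43.08) → (107.12,47.24) → (111.28,57.30) (closed)

; LightBurn 1.6.03
; GRBL device profile, absolute coords
G21
G90
G0 X111.28 Y57.30
M3 S503
G01 X107.12 Y67.36 F1601
G01 X97.06 Y71.52
G01 X87.00 Y67.36
G01 X82.84 Y57.30
G01 X87.00 Y47.24
G01 X97.06 Y43.08
G01 X107.12 Y47.24
G01 X111.28 Y57.30
M5
G0 X0.00 Y0.00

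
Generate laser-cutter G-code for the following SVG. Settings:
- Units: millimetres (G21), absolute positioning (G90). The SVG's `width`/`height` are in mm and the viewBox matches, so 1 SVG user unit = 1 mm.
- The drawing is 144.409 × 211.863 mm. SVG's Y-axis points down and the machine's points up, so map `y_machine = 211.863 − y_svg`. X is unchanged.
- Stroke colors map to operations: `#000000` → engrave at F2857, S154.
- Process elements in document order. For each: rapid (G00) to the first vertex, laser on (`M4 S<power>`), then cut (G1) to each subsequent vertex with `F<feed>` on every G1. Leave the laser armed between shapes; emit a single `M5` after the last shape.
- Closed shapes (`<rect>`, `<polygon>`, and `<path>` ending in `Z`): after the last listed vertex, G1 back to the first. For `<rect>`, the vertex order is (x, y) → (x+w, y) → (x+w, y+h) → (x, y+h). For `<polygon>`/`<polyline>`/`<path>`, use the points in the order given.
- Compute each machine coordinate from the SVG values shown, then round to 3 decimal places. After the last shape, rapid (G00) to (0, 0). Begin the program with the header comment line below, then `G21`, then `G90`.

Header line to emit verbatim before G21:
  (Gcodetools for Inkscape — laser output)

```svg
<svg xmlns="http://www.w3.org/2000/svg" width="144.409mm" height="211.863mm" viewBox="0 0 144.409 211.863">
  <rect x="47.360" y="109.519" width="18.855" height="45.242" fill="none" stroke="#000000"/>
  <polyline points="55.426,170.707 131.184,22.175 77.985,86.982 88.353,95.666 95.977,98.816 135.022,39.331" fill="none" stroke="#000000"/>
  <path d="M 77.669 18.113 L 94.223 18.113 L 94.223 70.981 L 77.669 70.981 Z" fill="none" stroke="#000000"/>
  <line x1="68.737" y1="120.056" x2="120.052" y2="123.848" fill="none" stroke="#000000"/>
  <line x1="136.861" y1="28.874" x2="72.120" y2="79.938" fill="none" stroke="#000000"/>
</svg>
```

(Gcodetools for Inkscape — laser output)
G21
G90
G00 X47.360 Y102.344
M4 S154
G1 X66.215 Y102.344 F2857
G1 X66.215 Y57.102 F2857
G1 X47.360 Y57.102 F2857
G1 X47.360 Y102.344 F2857
G00 X55.426 Y41.156
M4 S154
G1 X131.184 Y189.688 F2857
G1 X77.985 Y124.881 F2857
G1 X88.353 Y116.197 F2857
G1 X95.977 Y113.047 F2857
G1 X135.022 Y172.532 F2857
G00 X77.669 Y193.750
M4 S154
G1 X94.223 Y193.750 F2857
G1 X94.223 Y140.882 F2857
G1 X77.669 Y140.882 F2857
G1 X77.669 Y193.750 F2857
G00 X68.737 Y91.807
M4 S154
G1 X120.052 Y88.015 F2857
G00 X136.861 Y182.989
M4 S154
G1 X72.120 Y131.925 F2857
M5
G00 X0.000 Y0.000

1 u = 1 mm; y_m = 211.863 − y.

[1] `<rect>` rectangle, #000000→engrave S154 F2857: (47.360,102.344) → (66.215,102.344) → (66.215,57.102) → (47.360,57.102) → (47.360,102.344) (closed)

[2] `<polyline>` open polyline, #000000→engrave S154 F2857: (55.426,41.156) → (131.184,189.688) → (77.985,124.881) → (88.353,116.197) → (95.977,113.047) → (135.022,172.532)

[3] `<path>` rectangle, #000000→engrave S154 F2857: (77.669,193.750) → (94.223,193.750) → (94.223,140.882) → (77.669,140.882) → (77.669,193.750) (closed)

[4] `<line>` line segment, #000000→engrave S154 F2857: (68.737,91.807) → (120.052,88.015)

[5] `<line>` line segment, #000000→engrave S154 F2857: (136.861,182.989) → (72.120,131.925)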